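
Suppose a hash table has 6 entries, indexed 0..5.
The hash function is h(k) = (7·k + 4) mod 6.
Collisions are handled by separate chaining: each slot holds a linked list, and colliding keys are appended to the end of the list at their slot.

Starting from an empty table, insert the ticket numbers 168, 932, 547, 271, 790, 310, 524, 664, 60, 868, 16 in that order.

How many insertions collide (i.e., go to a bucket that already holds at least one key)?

7

Insert 168: h=4, bucket 4 empty -> new chain.
Insert 932: h=0, bucket 0 empty -> new chain.
Insert 547: h=5, bucket 5 empty -> new chain.
Insert 271: h=5, bucket 5 nonempty -> append to chain.
Insert 790: h=2, bucket 2 empty -> new chain.
Insert 310: h=2, bucket 2 nonempty -> append to chain.
Insert 524: h=0, bucket 0 nonempty -> append to chain.
Insert 664: h=2, bucket 2 nonempty -> append to chain.
Insert 60: h=4, bucket 4 nonempty -> append to chain.
Insert 868: h=2, bucket 2 nonempty -> append to chain.
Insert 16: h=2, bucket 2 nonempty -> append to chain.
Final buckets:
0: 932 -> 524
1: ∅
2: 790 -> 310 -> 664 -> 868 -> 16
3: ∅
4: 168 -> 60
5: 547 -> 271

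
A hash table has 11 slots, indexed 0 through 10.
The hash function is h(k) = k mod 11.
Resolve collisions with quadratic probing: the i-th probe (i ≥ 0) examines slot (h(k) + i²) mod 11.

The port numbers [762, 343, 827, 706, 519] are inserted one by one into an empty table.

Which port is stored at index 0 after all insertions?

Insert 762: h=3, slot 3 empty -> index 3.
Insert 343: h=2, slot 2 empty -> index 2.
Insert 827: h=2, slots 2,3 occupied -> index 6.
Insert 706: h=2, slots 2,3,6 occupied -> index 0.
Insert 519: h=2, slots 2,3,6,0 occupied -> index 7.
Table: [706, -, 343, 762, -, -, 827, 519, -, -, -]

706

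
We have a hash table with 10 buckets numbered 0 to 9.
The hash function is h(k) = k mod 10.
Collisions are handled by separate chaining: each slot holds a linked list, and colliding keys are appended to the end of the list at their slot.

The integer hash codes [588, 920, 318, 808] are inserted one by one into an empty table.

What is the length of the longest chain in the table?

Insert 588: h=8, bucket 8 empty -> new chain.
Insert 920: h=0, bucket 0 empty -> new chain.
Insert 318: h=8, bucket 8 nonempty -> append to chain.
Insert 808: h=8, bucket 8 nonempty -> append to chain.
Final buckets:
0: 920
1: —
2: —
3: —
4: —
5: —
6: —
7: —
8: 588 -> 318 -> 808
9: —

3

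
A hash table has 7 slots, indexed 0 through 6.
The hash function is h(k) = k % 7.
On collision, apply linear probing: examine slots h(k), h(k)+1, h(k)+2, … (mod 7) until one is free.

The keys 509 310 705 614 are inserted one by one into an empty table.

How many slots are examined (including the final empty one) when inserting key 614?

509: h=5 => slot 5
310: h=2 => slot 2
705: h=5, probe 5,6 => slot 6
614: h=5, probe 5,6,0 => slot 0
Table: [614, _, 310, _, _, 509, 705]

3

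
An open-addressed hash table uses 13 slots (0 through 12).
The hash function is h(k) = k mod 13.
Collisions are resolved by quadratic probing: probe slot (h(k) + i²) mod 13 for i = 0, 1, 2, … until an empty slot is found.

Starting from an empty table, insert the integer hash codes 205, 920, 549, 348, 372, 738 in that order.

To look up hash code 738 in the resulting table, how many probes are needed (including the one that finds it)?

Insert 205: h=10, slot 10 empty -> index 10.
Insert 920: h=10, slot 10 occupied -> index 11.
Insert 549: h=3, slot 3 empty -> index 3.
Insert 348: h=10, slots 10,11 occupied -> index 1.
Insert 372: h=8, slot 8 empty -> index 8.
Insert 738: h=10, slots 10,11,1 occupied -> index 6.
Table: [-, 348, -, 549, -, -, 738, -, 372, -, 205, 920, -]
Lookup 738: h=10, probe 10,11,1,6 → found at 6.

4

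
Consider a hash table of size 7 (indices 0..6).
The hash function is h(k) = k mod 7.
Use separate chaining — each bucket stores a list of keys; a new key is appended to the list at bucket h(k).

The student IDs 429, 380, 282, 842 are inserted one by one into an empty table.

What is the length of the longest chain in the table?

4

Insert 429: h=2, bucket 2 empty → new chain.
Insert 380: h=2, bucket 2 nonempty → append to chain.
Insert 282: h=2, bucket 2 nonempty → append to chain.
Insert 842: h=2, bucket 2 nonempty → append to chain.
Final buckets:
0: .
1: .
2: 429 -> 380 -> 282 -> 842
3: .
4: .
5: .
6: .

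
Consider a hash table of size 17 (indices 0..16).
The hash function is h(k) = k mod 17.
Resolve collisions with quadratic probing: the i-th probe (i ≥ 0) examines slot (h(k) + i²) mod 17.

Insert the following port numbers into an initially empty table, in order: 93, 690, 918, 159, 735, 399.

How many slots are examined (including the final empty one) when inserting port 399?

93: h=8 -> slot 8
690: h=10 -> slot 10
918: h=0 -> slot 0
159: h=6 -> slot 6
735: h=4 -> slot 4
399: h=8, probe 8,9 -> slot 9
Table: [918, ∅, ∅, ∅, 735, ∅, 159, ∅, 93, 399, 690, ∅, ∅, ∅, ∅, ∅, ∅]

2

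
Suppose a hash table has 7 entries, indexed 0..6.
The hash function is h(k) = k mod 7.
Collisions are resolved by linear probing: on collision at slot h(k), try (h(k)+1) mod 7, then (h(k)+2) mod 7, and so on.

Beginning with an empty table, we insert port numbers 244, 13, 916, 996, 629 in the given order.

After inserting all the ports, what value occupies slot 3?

244 hashes to 6; slot 6 is free => place at 6.
13 hashes to 6; 6 taken => place at 0.
916 hashes to 6; 6,0 taken => place at 1.
996 hashes to 2; slot 2 is free => place at 2.
629 hashes to 6; 6,0,1,2 taken => place at 3.
Table: [13, 916, 996, 629, ∅, ∅, 244]

629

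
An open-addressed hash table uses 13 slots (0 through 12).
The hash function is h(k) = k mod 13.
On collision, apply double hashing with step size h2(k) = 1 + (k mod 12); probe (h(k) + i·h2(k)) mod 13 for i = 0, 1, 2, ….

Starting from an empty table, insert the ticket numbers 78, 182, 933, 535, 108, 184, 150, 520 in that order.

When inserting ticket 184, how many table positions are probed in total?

2

Insert 78: h=0, slot 0 empty => index 0.
Insert 182: h=0, h2=3, slot 0 occupied => index 3.
Insert 933: h=10, slot 10 empty => index 10.
Insert 535: h=2, slot 2 empty => index 2.
Insert 108: h=4, slot 4 empty => index 4.
Insert 184: h=2, h2=5, slot 2 occupied => index 7.
Insert 150: h=7, h2=7, slot 7 occupied => index 1.
Insert 520: h=0, h2=5, slot 0 occupied => index 5.
Table: [78, 150, 535, 182, 108, 520, ., 184, ., ., 933, ., .]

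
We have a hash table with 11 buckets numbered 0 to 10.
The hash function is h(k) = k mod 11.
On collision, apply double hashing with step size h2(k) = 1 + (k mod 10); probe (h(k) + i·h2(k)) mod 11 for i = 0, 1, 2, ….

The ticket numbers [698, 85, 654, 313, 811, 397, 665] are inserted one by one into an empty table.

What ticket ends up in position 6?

698: h=5 → slot 5
85: h=8 → slot 8
654: h=5, h2=5, probe 5,10 → slot 10
313: h=5, h2=4, probe 5,9 → slot 9
811: h=8, h2=2, probe 8,10,1 → slot 1
397: h=1, h2=8, probe 1,9,6 → slot 6
665: h=5, h2=6, probe 5,0 → slot 0
Table: [665, 811, —, —, —, 698, 397, —, 85, 313, 654]

397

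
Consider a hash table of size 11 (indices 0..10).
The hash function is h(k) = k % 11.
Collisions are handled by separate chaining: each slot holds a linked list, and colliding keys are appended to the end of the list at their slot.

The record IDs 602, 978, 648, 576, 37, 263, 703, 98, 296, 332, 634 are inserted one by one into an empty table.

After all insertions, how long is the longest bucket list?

Insert 602: h=8, bucket 8 empty -> new chain.
Insert 978: h=10, bucket 10 empty -> new chain.
Insert 648: h=10, bucket 10 nonempty -> append to chain.
Insert 576: h=4, bucket 4 empty -> new chain.
Insert 37: h=4, bucket 4 nonempty -> append to chain.
Insert 263: h=10, bucket 10 nonempty -> append to chain.
Insert 703: h=10, bucket 10 nonempty -> append to chain.
Insert 98: h=10, bucket 10 nonempty -> append to chain.
Insert 296: h=10, bucket 10 nonempty -> append to chain.
Insert 332: h=2, bucket 2 empty -> new chain.
Insert 634: h=7, bucket 7 empty -> new chain.
Final buckets:
0: —
1: —
2: 332
3: —
4: 576 -> 37
5: —
6: —
7: 634
8: 602
9: —
10: 978 -> 648 -> 263 -> 703 -> 98 -> 296

6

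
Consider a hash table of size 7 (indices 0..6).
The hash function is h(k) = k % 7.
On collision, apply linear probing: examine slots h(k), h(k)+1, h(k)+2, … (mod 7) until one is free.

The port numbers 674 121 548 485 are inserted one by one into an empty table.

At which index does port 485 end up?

5

674: h=2 → slot 2
121: h=2, probe 2,3 → slot 3
548: h=2, probe 2,3,4 → slot 4
485: h=2, probe 2,3,4,5 → slot 5
Table: [., ., 674, 121, 548, 485, .]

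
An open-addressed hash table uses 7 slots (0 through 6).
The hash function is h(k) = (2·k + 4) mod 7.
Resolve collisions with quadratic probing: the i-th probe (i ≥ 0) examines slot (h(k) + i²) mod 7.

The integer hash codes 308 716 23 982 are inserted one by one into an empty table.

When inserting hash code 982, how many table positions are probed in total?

3

308: h=4 => slot 4
716: h=1 => slot 1
23: h=1, probe 1,2 => slot 2
982: h=1, probe 1,2,5 => slot 5
Table: [_, 716, 23, _, 308, 982, _]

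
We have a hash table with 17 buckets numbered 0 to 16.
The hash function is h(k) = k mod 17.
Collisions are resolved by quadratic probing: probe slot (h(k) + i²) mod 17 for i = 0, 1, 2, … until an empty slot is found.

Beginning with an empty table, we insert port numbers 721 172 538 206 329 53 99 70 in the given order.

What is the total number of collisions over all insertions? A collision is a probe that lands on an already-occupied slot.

10

721: h=7 => slot 7
172: h=2 => slot 2
538: h=11 => slot 11
206: h=2, probe 2,3 => slot 3
329: h=6 => slot 6
53: h=2, probe 2,3,6,11,1 => slot 1
99: h=14 => slot 14
70: h=2, probe 2,3,6,11,1,10 => slot 10
Table: [∅, 53, 172, 206, ∅, ∅, 329, 721, ∅, ∅, 70, 538, ∅, ∅, 99, ∅, ∅]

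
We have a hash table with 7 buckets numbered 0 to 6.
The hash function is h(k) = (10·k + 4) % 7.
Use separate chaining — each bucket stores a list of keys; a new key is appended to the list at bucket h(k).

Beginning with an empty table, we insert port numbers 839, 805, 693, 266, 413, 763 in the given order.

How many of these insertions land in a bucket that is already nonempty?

4

839 -> bucket 1
805 -> bucket 4
693 -> bucket 4 (collision)
266 -> bucket 4 (collision)
413 -> bucket 4 (collision)
763 -> bucket 4 (collision)
Final buckets:
0: —
1: 839
2: —
3: —
4: 805 -> 693 -> 266 -> 413 -> 763
5: —
6: —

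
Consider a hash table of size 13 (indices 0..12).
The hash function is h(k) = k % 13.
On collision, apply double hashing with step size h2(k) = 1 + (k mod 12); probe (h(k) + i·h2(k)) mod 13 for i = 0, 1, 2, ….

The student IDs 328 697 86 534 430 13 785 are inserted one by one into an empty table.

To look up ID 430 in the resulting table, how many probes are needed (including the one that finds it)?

328: h=3 => slot 3
697: h=8 => slot 8
86: h=8, h2=3, probe 8,11 => slot 11
534: h=1 => slot 1
430: h=1, h2=11, probe 1,12 => slot 12
13: h=0 => slot 0
785: h=5 => slot 5
Table: [13, 534, -, 328, -, 785, -, -, 697, -, -, 86, 430]
Lookup 430: h=1, h2=11, probe 1,12 → found at 12.

2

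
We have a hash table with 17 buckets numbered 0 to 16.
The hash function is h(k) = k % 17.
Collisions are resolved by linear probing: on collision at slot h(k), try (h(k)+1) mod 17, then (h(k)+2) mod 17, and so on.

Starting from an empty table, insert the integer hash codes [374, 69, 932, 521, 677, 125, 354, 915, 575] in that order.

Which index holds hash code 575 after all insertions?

3

374 hashes to 0; slot 0 is free → place at 0.
69 hashes to 1; slot 1 is free → place at 1.
932 hashes to 14; slot 14 is free → place at 14.
521 hashes to 11; slot 11 is free → place at 11.
677 hashes to 14; 14 taken → place at 15.
125 hashes to 6; slot 6 is free → place at 6.
354 hashes to 14; 14,15 taken → place at 16.
915 hashes to 14; 14,15,16,0,1 taken → place at 2.
575 hashes to 14; 14,15,16,0,1,2 taken → place at 3.
Table: [374, 69, 915, 575, ., ., 125, ., ., ., ., 521, ., ., 932, 677, 354]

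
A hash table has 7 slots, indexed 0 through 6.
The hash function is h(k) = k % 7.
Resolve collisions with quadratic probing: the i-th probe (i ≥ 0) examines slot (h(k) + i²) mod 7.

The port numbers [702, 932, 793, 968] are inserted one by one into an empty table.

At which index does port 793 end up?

3

Insert 702: h=2, slot 2 empty -> index 2.
Insert 932: h=1, slot 1 empty -> index 1.
Insert 793: h=2, slot 2 occupied -> index 3.
Insert 968: h=2, slots 2,3 occupied -> index 6.
Table: [-, 932, 702, 793, -, -, 968]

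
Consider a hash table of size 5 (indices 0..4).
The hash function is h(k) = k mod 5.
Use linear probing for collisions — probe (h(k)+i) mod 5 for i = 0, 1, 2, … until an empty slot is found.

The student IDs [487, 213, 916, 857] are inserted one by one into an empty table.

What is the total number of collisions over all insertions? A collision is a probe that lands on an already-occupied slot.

487 hashes to 2; slot 2 is free → place at 2.
213 hashes to 3; slot 3 is free → place at 3.
916 hashes to 1; slot 1 is free → place at 1.
857 hashes to 2; 2,3 taken → place at 4.
Table: [—, 916, 487, 213, 857]

2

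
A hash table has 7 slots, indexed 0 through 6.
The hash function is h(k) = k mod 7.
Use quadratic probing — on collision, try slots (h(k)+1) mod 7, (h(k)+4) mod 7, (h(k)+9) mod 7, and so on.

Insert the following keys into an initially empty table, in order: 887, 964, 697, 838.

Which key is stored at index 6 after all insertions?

964

Insert 887: h=5, slot 5 empty => index 5.
Insert 964: h=5, slot 5 occupied => index 6.
Insert 697: h=4, slot 4 empty => index 4.
Insert 838: h=5, slots 5,6 occupied => index 2.
Table: [_, _, 838, _, 697, 887, 964]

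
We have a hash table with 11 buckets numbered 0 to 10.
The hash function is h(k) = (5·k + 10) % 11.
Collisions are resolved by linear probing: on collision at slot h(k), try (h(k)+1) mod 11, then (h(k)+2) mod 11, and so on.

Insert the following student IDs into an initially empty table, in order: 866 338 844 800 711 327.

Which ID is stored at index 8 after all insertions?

866 hashes to 6; slot 6 is free => place at 6.
338 hashes to 6; 6 taken => place at 7.
844 hashes to 6; 6,7 taken => place at 8.
800 hashes to 6; 6,7,8 taken => place at 9.
711 hashes to 1; slot 1 is free => place at 1.
327 hashes to 6; 6,7,8,9 taken => place at 10.
Table: [_, 711, _, _, _, _, 866, 338, 844, 800, 327]

844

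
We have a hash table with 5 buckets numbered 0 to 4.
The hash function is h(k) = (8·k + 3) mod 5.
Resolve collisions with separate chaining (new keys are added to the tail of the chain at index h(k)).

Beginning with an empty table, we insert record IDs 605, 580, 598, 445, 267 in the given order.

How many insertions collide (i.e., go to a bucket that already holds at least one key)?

2

605 -> bucket 3
580 -> bucket 3 (collision)
598 -> bucket 2
445 -> bucket 3 (collision)
267 -> bucket 4
Final buckets:
0: .
1: .
2: 598
3: 605 -> 580 -> 445
4: 267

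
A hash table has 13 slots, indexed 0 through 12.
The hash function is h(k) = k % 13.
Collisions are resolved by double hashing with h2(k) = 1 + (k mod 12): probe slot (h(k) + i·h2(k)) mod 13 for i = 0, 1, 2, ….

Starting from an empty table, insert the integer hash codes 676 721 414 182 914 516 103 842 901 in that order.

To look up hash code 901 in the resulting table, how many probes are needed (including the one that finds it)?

676 hashes to 0; slot 0 is free => place at 0.
721 hashes to 6; slot 6 is free => place at 6.
414 hashes to 11; slot 11 is free => place at 11.
182 hashes to 0, h2=3; 0 taken => place at 3.
914 hashes to 4; slot 4 is free => place at 4.
516 hashes to 9; slot 9 is free => place at 9.
103 hashes to 12; slot 12 is free => place at 12.
842 hashes to 10; slot 10 is free => place at 10.
901 hashes to 4, h2=2; 4,6 taken => place at 8.
Table: [676, -, -, 182, 914, -, 721, -, 901, 516, 842, 414, 103]
Lookup 901: h=4, h2=2, probe 4,6,8 → found at 8.

3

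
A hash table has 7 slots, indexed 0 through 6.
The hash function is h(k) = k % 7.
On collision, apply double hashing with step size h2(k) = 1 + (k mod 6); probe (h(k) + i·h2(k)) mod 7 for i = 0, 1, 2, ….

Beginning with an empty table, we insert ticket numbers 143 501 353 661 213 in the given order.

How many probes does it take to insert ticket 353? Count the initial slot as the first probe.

2

Insert 143: h=3, slot 3 empty => index 3.
Insert 501: h=4, slot 4 empty => index 4.
Insert 353: h=3, h2=6, slot 3 occupied => index 2.
Insert 661: h=3, h2=2, slot 3 occupied => index 5.
Insert 213: h=3, h2=4, slot 3 occupied => index 0.
Table: [213, -, 353, 143, 501, 661, -]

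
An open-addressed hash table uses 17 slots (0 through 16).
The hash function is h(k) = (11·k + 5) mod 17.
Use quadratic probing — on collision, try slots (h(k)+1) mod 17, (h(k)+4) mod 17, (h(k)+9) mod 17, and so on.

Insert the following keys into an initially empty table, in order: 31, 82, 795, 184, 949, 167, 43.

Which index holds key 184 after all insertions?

31 hashes to 6; slot 6 is free → place at 6.
82 hashes to 6; 6 taken → place at 7.
795 hashes to 12; slot 12 is free → place at 12.
184 hashes to 6; 6,7 taken → place at 10.
949 hashes to 6; 6,7,10 taken → place at 15.
167 hashes to 6; 6,7,10,15 taken → place at 5.
43 hashes to 2; slot 2 is free → place at 2.
Table: [—, —, 43, —, —, 167, 31, 82, —, —, 184, —, 795, —, —, 949, —]

10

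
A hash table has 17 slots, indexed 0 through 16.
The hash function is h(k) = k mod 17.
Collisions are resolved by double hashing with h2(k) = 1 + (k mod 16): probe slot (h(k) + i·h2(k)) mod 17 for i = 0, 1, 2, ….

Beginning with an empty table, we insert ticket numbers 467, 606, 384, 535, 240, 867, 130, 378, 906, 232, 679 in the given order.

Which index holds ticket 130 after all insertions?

Insert 467: h=8, slot 8 empty -> index 8.
Insert 606: h=11, slot 11 empty -> index 11.
Insert 384: h=10, slot 10 empty -> index 10.
Insert 535: h=8, h2=8, slot 8 occupied -> index 16.
Insert 240: h=2, slot 2 empty -> index 2.
Insert 867: h=0, slot 0 empty -> index 0.
Insert 130: h=11, h2=3, slot 11 occupied -> index 14.
Insert 378: h=4, slot 4 empty -> index 4.
Insert 906: h=5, slot 5 empty -> index 5.
Insert 232: h=11, h2=9, slot 11 occupied -> index 3.
Insert 679: h=16, h2=8, slot 16 occupied -> index 7.
Table: [867, _, 240, 232, 378, 906, _, 679, 467, _, 384, 606, _, _, 130, _, 535]

14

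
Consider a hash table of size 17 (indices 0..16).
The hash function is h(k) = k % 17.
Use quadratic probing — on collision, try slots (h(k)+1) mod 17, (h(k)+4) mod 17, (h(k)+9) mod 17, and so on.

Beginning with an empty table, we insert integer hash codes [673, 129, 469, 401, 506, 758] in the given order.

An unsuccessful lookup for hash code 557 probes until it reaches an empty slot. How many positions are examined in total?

673 hashes to 10; slot 10 is free => place at 10.
129 hashes to 10; 10 taken => place at 11.
469 hashes to 10; 10,11 taken => place at 14.
401 hashes to 10; 10,11,14 taken => place at 2.
506 hashes to 13; slot 13 is free => place at 13.
758 hashes to 10; 10,11,14,2 taken => place at 9.
Table: [∅, ∅, 401, ∅, ∅, ∅, ∅, ∅, ∅, 758, 673, 129, ∅, 506, 469, ∅, ∅]
Lookup 557: h=13, probe 13,14,0 → slot 0 empty, not found.

3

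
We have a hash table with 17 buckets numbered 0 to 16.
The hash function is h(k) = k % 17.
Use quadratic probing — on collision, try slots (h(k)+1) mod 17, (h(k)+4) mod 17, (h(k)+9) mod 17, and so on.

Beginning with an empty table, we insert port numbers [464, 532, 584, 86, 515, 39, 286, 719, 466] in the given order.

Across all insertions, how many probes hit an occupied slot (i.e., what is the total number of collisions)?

13

464 hashes to 5; slot 5 is free => place at 5.
532 hashes to 5; 5 taken => place at 6.
584 hashes to 6; 6 taken => place at 7.
86 hashes to 1; slot 1 is free => place at 1.
515 hashes to 5; 5,6 taken => place at 9.
39 hashes to 5; 5,6,9 taken => place at 14.
286 hashes to 14; 14 taken => place at 15.
719 hashes to 5; 5,6,9,14 taken => place at 4.
466 hashes to 7; 7 taken => place at 8.
Table: [., 86, ., ., 719, 464, 532, 584, 466, 515, ., ., ., ., 39, 286, .]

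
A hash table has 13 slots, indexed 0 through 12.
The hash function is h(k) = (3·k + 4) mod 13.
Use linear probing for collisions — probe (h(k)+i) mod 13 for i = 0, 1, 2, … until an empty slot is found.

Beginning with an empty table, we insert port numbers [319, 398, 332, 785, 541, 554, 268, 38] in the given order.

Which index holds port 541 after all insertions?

319 hashes to 12; slot 12 is free → place at 12.
398 hashes to 2; slot 2 is free → place at 2.
332 hashes to 12; 12 taken → place at 0.
785 hashes to 6; slot 6 is free → place at 6.
541 hashes to 2; 2 taken → place at 3.
554 hashes to 2; 2,3 taken → place at 4.
268 hashes to 2; 2,3,4 taken → place at 5.
38 hashes to 1; slot 1 is free → place at 1.
Table: [332, 38, 398, 541, 554, 268, 785, _, _, _, _, _, 319]

3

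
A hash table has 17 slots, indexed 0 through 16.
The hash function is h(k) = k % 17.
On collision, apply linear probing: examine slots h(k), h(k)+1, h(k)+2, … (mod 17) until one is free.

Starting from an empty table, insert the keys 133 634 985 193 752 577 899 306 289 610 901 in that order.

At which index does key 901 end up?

7

Insert 133: h=14, slot 14 empty -> index 14.
Insert 634: h=5, slot 5 empty -> index 5.
Insert 985: h=16, slot 16 empty -> index 16.
Insert 193: h=6, slot 6 empty -> index 6.
Insert 752: h=4, slot 4 empty -> index 4.
Insert 577: h=16, slot 16 occupied -> index 0.
Insert 899: h=15, slot 15 empty -> index 15.
Insert 306: h=0, slot 0 occupied -> index 1.
Insert 289: h=0, slots 0,1 occupied -> index 2.
Insert 610: h=15, slots 15,16,0,1,2 occupied -> index 3.
Insert 901: h=0, slots 0,1,2,3,4,5,6 occupied -> index 7.
Table: [577, 306, 289, 610, 752, 634, 193, 901, -, -, -, -, -, -, 133, 899, 985]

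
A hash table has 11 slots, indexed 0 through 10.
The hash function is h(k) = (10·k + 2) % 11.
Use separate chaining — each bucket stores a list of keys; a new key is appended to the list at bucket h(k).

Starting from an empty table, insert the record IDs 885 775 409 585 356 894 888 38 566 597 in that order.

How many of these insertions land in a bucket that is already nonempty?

885 → bucket 8
775 → bucket 8 (collision)
409 → bucket 0
585 → bucket 0 (collision)
356 → bucket 9
894 → bucket 10
888 → bucket 5
38 → bucket 8 (collision)
566 → bucket 8 (collision)
597 → bucket 10 (collision)
Final buckets:
0: 409 -> 585
1: _
2: _
3: _
4: _
5: 888
6: _
7: _
8: 885 -> 775 -> 38 -> 566
9: 356
10: 894 -> 597

5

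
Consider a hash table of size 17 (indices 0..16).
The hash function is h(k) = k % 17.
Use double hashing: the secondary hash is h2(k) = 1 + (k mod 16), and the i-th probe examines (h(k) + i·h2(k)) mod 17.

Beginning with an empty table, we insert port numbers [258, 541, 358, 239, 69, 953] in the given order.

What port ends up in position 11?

953

258 hashes to 3; slot 3 is free -> place at 3.
541 hashes to 14; slot 14 is free -> place at 14.
358 hashes to 1; slot 1 is free -> place at 1.
239 hashes to 1, h2=16; 1 taken -> place at 0.
69 hashes to 1, h2=6; 1 taken -> place at 7.
953 hashes to 1, h2=10; 1 taken -> place at 11.
Table: [239, 358, ∅, 258, ∅, ∅, ∅, 69, ∅, ∅, ∅, 953, ∅, ∅, 541, ∅, ∅]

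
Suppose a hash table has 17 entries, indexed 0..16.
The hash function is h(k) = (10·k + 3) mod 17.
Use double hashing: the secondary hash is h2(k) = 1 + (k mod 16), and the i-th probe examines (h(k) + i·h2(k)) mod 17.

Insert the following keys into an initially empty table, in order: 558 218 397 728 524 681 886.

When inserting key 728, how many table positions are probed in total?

2

558 hashes to 7; slot 7 is free -> place at 7.
218 hashes to 7, h2=11; 7 taken -> place at 1.
397 hashes to 12; slot 12 is free -> place at 12.
728 hashes to 7, h2=9; 7 taken -> place at 16.
524 hashes to 7, h2=13; 7 taken -> place at 3.
681 hashes to 13; slot 13 is free -> place at 13.
886 hashes to 6; slot 6 is free -> place at 6.
Table: [∅, 218, ∅, 524, ∅, ∅, 886, 558, ∅, ∅, ∅, ∅, 397, 681, ∅, ∅, 728]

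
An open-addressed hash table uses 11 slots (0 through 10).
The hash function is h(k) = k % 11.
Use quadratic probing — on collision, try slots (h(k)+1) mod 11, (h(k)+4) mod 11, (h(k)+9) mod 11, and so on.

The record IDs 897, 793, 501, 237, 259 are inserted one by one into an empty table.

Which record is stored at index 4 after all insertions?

897 hashes to 6; slot 6 is free => place at 6.
793 hashes to 1; slot 1 is free => place at 1.
501 hashes to 6; 6 taken => place at 7.
237 hashes to 6; 6,7 taken => place at 10.
259 hashes to 6; 6,7,10 taken => place at 4.
Table: [-, 793, -, -, 259, -, 897, 501, -, -, 237]

259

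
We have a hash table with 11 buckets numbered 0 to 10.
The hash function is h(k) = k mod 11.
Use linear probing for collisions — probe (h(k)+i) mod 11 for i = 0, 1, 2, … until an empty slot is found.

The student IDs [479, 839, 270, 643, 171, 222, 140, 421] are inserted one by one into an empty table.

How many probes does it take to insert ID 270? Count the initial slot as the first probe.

2

479 hashes to 6; slot 6 is free => place at 6.
839 hashes to 3; slot 3 is free => place at 3.
270 hashes to 6; 6 taken => place at 7.
643 hashes to 5; slot 5 is free => place at 5.
171 hashes to 6; 6,7 taken => place at 8.
222 hashes to 2; slot 2 is free => place at 2.
140 hashes to 8; 8 taken => place at 9.
421 hashes to 3; 3 taken => place at 4.
Table: [_, _, 222, 839, 421, 643, 479, 270, 171, 140, _]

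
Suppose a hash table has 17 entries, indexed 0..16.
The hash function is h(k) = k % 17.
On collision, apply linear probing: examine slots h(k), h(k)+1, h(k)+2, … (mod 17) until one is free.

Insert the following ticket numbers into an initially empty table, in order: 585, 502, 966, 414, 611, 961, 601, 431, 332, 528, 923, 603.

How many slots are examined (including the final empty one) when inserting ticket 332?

4

Insert 585: h=7, slot 7 empty => index 7.
Insert 502: h=9, slot 9 empty => index 9.
Insert 966: h=14, slot 14 empty => index 14.
Insert 414: h=6, slot 6 empty => index 6.
Insert 611: h=16, slot 16 empty => index 16.
Insert 961: h=9, slot 9 occupied => index 10.
Insert 601: h=6, slots 6,7 occupied => index 8.
Insert 431: h=6, slots 6,7,8,9,10 occupied => index 11.
Insert 332: h=9, slots 9,10,11 occupied => index 12.
Insert 528: h=1, slot 1 empty => index 1.
Insert 923: h=5, slot 5 empty => index 5.
Insert 603: h=8, slots 8,9,10,11,12 occupied => index 13.
Table: [-, 528, -, -, -, 923, 414, 585, 601, 502, 961, 431, 332, 603, 966, -, 611]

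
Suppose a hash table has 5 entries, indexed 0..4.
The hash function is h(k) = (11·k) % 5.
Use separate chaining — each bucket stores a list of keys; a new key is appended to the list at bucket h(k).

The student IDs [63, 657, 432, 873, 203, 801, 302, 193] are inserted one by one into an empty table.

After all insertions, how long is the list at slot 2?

3

63 -> bucket 3
657 -> bucket 2
432 -> bucket 2 (collision)
873 -> bucket 3 (collision)
203 -> bucket 3 (collision)
801 -> bucket 1
302 -> bucket 2 (collision)
193 -> bucket 3 (collision)
Final buckets:
0: —
1: 801
2: 657 -> 432 -> 302
3: 63 -> 873 -> 203 -> 193
4: —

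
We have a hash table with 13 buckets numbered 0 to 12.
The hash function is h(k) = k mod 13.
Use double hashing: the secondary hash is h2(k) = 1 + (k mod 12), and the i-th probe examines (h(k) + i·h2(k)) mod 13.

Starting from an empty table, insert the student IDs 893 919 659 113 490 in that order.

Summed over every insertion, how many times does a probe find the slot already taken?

893: h=9 -> slot 9
919: h=9, h2=8, probe 9,4 -> slot 4
659: h=9, h2=12, probe 9,8 -> slot 8
113: h=9, h2=6, probe 9,2 -> slot 2
490: h=9, h2=11, probe 9,7 -> slot 7
Table: [_, _, 113, _, 919, _, _, 490, 659, 893, _, _, _]

4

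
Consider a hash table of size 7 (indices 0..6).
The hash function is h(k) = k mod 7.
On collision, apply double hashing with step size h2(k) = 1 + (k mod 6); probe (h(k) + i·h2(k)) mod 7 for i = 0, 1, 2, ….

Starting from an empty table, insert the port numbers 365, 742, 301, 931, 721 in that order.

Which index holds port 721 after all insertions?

365: h=1 → slot 1
742: h=0 → slot 0
301: h=0, h2=2, probe 0,2 → slot 2
931: h=0, h2=2, probe 0,2,4 → slot 4
721: h=0, h2=2, probe 0,2,4,6 → slot 6
Table: [742, 365, 301, _, 931, _, 721]

6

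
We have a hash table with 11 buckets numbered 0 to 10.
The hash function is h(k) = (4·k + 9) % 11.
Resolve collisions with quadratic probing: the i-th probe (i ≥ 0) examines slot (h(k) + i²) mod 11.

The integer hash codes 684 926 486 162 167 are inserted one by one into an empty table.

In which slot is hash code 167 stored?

4

684 hashes to 6; slot 6 is free → place at 6.
926 hashes to 6; 6 taken → place at 7.
486 hashes to 6; 6,7 taken → place at 10.
162 hashes to 8; slot 8 is free → place at 8.
167 hashes to 6; 6,7,10 taken → place at 4.
Table: [—, —, —, —, 167, —, 684, 926, 162, —, 486]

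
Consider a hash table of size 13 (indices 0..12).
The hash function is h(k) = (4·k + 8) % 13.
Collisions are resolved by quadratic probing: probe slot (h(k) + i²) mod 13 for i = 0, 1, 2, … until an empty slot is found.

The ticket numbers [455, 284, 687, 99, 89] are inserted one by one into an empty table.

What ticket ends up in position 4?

455 hashes to 8; slot 8 is free -> place at 8.
284 hashes to 0; slot 0 is free -> place at 0.
687 hashes to 0; 0 taken -> place at 1.
99 hashes to 1; 1 taken -> place at 2.
89 hashes to 0; 0,1 taken -> place at 4.
Table: [284, 687, 99, ., 89, ., ., ., 455, ., ., ., .]

89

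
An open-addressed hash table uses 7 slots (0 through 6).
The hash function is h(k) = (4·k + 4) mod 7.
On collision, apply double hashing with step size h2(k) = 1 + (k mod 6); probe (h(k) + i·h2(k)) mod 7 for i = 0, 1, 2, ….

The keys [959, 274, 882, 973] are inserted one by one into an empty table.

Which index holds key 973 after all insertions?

Insert 959: h=4, slot 4 empty -> index 4.
Insert 274: h=1, slot 1 empty -> index 1.
Insert 882: h=4, h2=1, slot 4 occupied -> index 5.
Insert 973: h=4, h2=2, slot 4 occupied -> index 6.
Table: [_, 274, _, _, 959, 882, 973]

6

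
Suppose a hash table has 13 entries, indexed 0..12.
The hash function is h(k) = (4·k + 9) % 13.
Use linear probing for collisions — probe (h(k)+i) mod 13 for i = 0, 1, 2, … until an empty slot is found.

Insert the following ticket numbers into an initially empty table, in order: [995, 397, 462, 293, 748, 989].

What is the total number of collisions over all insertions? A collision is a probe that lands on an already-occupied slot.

13

Insert 995: h=11, slot 11 empty -> index 11.
Insert 397: h=11, slot 11 occupied -> index 12.
Insert 462: h=11, slots 11,12 occupied -> index 0.
Insert 293: h=11, slots 11,12,0 occupied -> index 1.
Insert 748: h=11, slots 11,12,0,1 occupied -> index 2.
Insert 989: h=0, slots 0,1,2 occupied -> index 3.
Table: [462, 293, 748, 989, ., ., ., ., ., ., ., 995, 397]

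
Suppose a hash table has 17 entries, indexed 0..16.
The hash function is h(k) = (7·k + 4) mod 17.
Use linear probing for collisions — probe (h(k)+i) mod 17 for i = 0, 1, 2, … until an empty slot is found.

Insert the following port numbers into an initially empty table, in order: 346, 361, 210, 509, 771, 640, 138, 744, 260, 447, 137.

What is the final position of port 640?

Insert 346: h=12, slot 12 empty -> index 12.
Insert 361: h=15, slot 15 empty -> index 15.
Insert 210: h=12, slot 12 occupied -> index 13.
Insert 509: h=14, slot 14 empty -> index 14.
Insert 771: h=12, slots 12,13,14,15 occupied -> index 16.
Insert 640: h=13, slots 13,14,15,16 occupied -> index 0.
Insert 138: h=1, slot 1 empty -> index 1.
Insert 744: h=10, slot 10 empty -> index 10.
Insert 260: h=5, slot 5 empty -> index 5.
Insert 447: h=5, slot 5 occupied -> index 6.
Insert 137: h=11, slot 11 empty -> index 11.
Table: [640, 138, _, _, _, 260, 447, _, _, _, 744, 137, 346, 210, 509, 361, 771]

0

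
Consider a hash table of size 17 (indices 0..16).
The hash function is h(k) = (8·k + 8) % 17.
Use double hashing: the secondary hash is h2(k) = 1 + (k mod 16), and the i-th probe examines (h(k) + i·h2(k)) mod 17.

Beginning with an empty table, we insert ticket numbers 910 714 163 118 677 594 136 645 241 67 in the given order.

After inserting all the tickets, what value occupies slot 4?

67

Insert 910: h=12, slot 12 empty → index 12.
Insert 714: h=8, slot 8 empty → index 8.
Insert 163: h=3, slot 3 empty → index 3.
Insert 118: h=0, slot 0 empty → index 0.
Insert 677: h=1, slot 1 empty → index 1.
Insert 594: h=0, h2=3, slots 0,3 occupied → index 6.
Insert 136: h=8, h2=9, slots 8,0 occupied → index 9.
Insert 645: h=0, h2=6, slots 0,6,12,1 occupied → index 7.
Insert 241: h=15, slot 15 empty → index 15.
Insert 67: h=0, h2=4, slot 0 occupied → index 4.
Table: [118, 677, ., 163, 67, ., 594, 645, 714, 136, ., ., 910, ., ., 241, .]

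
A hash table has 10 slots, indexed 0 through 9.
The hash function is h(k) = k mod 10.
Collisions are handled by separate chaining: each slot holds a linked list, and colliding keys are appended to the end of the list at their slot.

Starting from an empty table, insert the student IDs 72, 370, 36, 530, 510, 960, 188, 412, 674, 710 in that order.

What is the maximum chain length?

5

Insert 72: h=2, bucket 2 empty → new chain.
Insert 370: h=0, bucket 0 empty → new chain.
Insert 36: h=6, bucket 6 empty → new chain.
Insert 530: h=0, bucket 0 nonempty → append to chain.
Insert 510: h=0, bucket 0 nonempty → append to chain.
Insert 960: h=0, bucket 0 nonempty → append to chain.
Insert 188: h=8, bucket 8 empty → new chain.
Insert 412: h=2, bucket 2 nonempty → append to chain.
Insert 674: h=4, bucket 4 empty → new chain.
Insert 710: h=0, bucket 0 nonempty → append to chain.
Final buckets:
0: 370 -> 530 -> 510 -> 960 -> 710
1: —
2: 72 -> 412
3: —
4: 674
5: —
6: 36
7: —
8: 188
9: —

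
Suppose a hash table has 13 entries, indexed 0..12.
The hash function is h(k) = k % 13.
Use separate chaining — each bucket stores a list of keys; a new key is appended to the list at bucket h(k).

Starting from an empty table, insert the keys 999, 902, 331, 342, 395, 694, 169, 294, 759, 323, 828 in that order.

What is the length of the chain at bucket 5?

Insert 999: h=11, bucket 11 empty → new chain.
Insert 902: h=5, bucket 5 empty → new chain.
Insert 331: h=6, bucket 6 empty → new chain.
Insert 342: h=4, bucket 4 empty → new chain.
Insert 395: h=5, bucket 5 nonempty → append to chain.
Insert 694: h=5, bucket 5 nonempty → append to chain.
Insert 169: h=0, bucket 0 empty → new chain.
Insert 294: h=8, bucket 8 empty → new chain.
Insert 759: h=5, bucket 5 nonempty → append to chain.
Insert 323: h=11, bucket 11 nonempty → append to chain.
Insert 828: h=9, bucket 9 empty → new chain.
Final buckets:
0: 169
1: -
2: -
3: -
4: 342
5: 902 -> 395 -> 694 -> 759
6: 331
7: -
8: 294
9: 828
10: -
11: 999 -> 323
12: -

4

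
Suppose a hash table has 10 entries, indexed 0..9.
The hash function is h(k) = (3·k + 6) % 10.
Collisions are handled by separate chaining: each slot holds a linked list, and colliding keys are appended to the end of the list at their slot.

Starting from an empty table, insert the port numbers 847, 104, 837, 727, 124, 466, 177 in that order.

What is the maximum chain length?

847 -> bucket 7
104 -> bucket 8
837 -> bucket 7 (collision)
727 -> bucket 7 (collision)
124 -> bucket 8 (collision)
466 -> bucket 4
177 -> bucket 7 (collision)
Final buckets:
0: -
1: -
2: -
3: -
4: 466
5: -
6: -
7: 847 -> 837 -> 727 -> 177
8: 104 -> 124
9: -

4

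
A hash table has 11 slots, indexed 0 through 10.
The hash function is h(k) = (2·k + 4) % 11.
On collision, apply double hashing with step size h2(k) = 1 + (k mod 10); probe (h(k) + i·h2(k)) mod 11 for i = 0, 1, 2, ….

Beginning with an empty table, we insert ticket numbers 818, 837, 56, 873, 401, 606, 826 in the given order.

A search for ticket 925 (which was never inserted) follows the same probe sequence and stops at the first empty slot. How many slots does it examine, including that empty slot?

818: h=1 => slot 1
837: h=6 => slot 6
56: h=6, h2=7, probe 6,2 => slot 2
873: h=1, h2=4, probe 1,5 => slot 5
401: h=3 => slot 3
606: h=6, h2=7, probe 6,2,9 => slot 9
826: h=6, h2=7, probe 6,2,9,5,1,8 => slot 8
Table: [-, 818, 56, 401, -, 873, 837, -, 826, 606, -]
Lookup 925: h=6, h2=6, probe 6,1,7 → slot 7 empty, not found.

3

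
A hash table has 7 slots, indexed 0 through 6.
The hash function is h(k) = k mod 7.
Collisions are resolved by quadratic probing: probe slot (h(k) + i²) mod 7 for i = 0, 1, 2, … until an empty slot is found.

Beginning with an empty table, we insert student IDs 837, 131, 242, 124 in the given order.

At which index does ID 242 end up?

837: h=4 → slot 4
131: h=5 → slot 5
242: h=4, probe 4,5,1 → slot 1
124: h=5, probe 5,6 → slot 6
Table: [., 242, ., ., 837, 131, 124]

1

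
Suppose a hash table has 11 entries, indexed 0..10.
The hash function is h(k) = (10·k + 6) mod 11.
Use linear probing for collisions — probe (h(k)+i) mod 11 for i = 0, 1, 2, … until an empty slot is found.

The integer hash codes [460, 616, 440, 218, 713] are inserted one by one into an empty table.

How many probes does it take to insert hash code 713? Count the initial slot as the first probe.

460: h=8 -> slot 8
616: h=6 -> slot 6
440: h=6, probe 6,7 -> slot 7
218: h=8, probe 8,9 -> slot 9
713: h=8, probe 8,9,10 -> slot 10
Table: [., ., ., ., ., ., 616, 440, 460, 218, 713]

3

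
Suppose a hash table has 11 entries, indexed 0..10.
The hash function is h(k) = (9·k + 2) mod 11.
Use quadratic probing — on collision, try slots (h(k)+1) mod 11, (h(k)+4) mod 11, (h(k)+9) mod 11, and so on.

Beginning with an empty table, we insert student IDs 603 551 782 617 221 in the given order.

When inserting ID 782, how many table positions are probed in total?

2

603 hashes to 6; slot 6 is free → place at 6.
551 hashes to 0; slot 0 is free → place at 0.
782 hashes to 0; 0 taken → place at 1.
617 hashes to 0; 0,1 taken → place at 4.
221 hashes to 0; 0,1,4 taken → place at 9.
Table: [551, 782, -, -, 617, -, 603, -, -, 221, -]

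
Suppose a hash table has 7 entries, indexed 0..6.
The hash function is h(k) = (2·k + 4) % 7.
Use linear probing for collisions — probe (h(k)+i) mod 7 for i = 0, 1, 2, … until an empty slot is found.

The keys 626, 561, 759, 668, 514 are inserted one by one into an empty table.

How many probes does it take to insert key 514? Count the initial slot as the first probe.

5

Insert 626: h=3, slot 3 empty => index 3.
Insert 561: h=6, slot 6 empty => index 6.
Insert 759: h=3, slot 3 occupied => index 4.
Insert 668: h=3, slots 3,4 occupied => index 5.
Insert 514: h=3, slots 3,4,5,6 occupied => index 0.
Table: [514, ., ., 626, 759, 668, 561]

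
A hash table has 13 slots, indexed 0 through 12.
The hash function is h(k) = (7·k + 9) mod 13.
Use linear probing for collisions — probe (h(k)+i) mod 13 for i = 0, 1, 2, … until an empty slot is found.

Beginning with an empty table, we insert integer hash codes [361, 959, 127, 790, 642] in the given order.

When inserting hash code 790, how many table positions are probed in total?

4

361: h=1 -> slot 1
959: h=1, probe 1,2 -> slot 2
127: h=1, probe 1,2,3 -> slot 3
790: h=1, probe 1,2,3,4 -> slot 4
642: h=5 -> slot 5
Table: [., 361, 959, 127, 790, 642, ., ., ., ., ., ., .]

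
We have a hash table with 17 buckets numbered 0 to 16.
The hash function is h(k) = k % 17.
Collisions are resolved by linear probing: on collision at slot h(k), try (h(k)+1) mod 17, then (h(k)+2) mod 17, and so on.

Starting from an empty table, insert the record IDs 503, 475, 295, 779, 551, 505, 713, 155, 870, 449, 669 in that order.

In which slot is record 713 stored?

Insert 503: h=10, slot 10 empty → index 10.
Insert 475: h=16, slot 16 empty → index 16.
Insert 295: h=6, slot 6 empty → index 6.
Insert 779: h=14, slot 14 empty → index 14.
Insert 551: h=7, slot 7 empty → index 7.
Insert 505: h=12, slot 12 empty → index 12.
Insert 713: h=16, slot 16 occupied → index 0.
Insert 155: h=2, slot 2 empty → index 2.
Insert 870: h=3, slot 3 empty → index 3.
Insert 449: h=7, slot 7 occupied → index 8.
Insert 669: h=6, slots 6,7,8 occupied → index 9.
Table: [713, ., 155, 870, ., ., 295, 551, 449, 669, 503, ., 505, ., 779, ., 475]

0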